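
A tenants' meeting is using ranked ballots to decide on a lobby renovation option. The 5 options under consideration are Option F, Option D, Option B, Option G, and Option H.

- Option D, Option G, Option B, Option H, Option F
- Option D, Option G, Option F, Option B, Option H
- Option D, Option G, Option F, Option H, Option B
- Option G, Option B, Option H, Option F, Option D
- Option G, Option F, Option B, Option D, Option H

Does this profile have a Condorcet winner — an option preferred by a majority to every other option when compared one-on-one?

Head-to-head results (5 voters total):
Option F vs Option D: Option D wins 3–2.
Option F vs Option B: Option F wins 3–2.
Option F vs Option G: Option G wins 5–0.
Option F vs Option H: Option F wins 3–2.
Option D vs Option B: Option D wins 3–2.
Option D vs Option G: Option D wins 3–2.
Option D vs Option H: Option D wins 4–1.
Option B vs Option G: Option G wins 5–0.
Option B vs Option H: Option B wins 4–1.
Option G vs Option H: Option G wins 5–0.
Option D beats each rival — Option F (3–2), Option B (3–2), Option G (3–2), Option H (4–1) — so Option D is the Condorcet winner.

Yes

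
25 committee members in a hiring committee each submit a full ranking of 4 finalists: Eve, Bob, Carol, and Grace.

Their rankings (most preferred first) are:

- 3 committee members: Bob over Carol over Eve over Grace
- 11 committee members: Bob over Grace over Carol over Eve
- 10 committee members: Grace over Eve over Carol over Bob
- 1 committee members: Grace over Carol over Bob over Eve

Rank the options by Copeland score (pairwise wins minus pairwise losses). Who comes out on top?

Bob

Pairwise results:
  Eve vs Bob: Bob wins 15–10.
  Eve vs Carol: Carol wins 15–10.
  Eve vs Grace: Grace wins 22–3.
  Bob vs Carol: Bob wins 14–11.
  Bob vs Grace: Bob wins 14–11.
  Carol vs Grace: Grace wins 22–3.
Copeland scores (wins − losses):
  Eve: 0 − 3 = -3
  Bob: 3 − 0 = 3
  Carol: 1 − 2 = -1
  Grace: 2 − 1 = 1
Bob has the best Copeland score.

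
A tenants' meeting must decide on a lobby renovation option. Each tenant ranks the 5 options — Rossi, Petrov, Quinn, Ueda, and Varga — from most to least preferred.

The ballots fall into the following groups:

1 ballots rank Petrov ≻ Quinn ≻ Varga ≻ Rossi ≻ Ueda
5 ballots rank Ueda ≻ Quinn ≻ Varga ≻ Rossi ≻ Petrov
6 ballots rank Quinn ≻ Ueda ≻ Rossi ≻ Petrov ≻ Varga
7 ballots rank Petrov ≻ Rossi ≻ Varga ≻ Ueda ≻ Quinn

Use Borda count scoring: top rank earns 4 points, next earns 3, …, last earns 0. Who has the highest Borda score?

Borda scores:
  Rossi: 1 + 5·1 + 6·2 + 7·3 = 39
  Petrov: 4 + 5·0 + 6·1 + 7·4 = 38
  Quinn: 3 + 5·3 + 6·4 + 7·0 = 42
  Ueda: 0 + 5·4 + 6·3 + 7·1 = 45
  Varga: 2 + 5·2 + 6·0 + 7·2 = 26
Ueda has the highest total.

Ueda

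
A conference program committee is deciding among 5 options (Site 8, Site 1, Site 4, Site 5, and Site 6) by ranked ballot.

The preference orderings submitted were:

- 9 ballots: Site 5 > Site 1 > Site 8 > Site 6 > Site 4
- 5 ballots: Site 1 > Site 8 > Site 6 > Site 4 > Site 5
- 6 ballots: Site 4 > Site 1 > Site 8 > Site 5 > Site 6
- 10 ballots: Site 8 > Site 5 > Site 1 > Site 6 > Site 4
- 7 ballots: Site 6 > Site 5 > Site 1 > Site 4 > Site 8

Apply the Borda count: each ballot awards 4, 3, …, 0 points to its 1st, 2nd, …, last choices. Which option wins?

Borda scores:
  Site 8: 9·2 + 5·3 + 6·2 + 10·4 + 7·0 = 85
  Site 1: 9·3 + 5·4 + 6·3 + 10·2 + 7·2 = 99
  Site 4: 9·0 + 5·1 + 6·4 + 10·0 + 7·1 = 36
  Site 5: 9·4 + 5·0 + 6·1 + 10·3 + 7·3 = 93
  Site 6: 9·1 + 5·2 + 6·0 + 10·1 + 7·4 = 57
Site 1 has the highest total.

Site 1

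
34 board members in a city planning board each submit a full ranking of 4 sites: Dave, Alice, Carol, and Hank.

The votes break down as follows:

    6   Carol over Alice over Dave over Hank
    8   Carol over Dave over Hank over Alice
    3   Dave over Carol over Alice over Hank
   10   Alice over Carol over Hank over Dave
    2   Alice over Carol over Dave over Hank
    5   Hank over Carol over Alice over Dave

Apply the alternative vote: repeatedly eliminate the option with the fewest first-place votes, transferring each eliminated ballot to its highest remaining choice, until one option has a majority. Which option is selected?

Carol

Round 1: Carol 14, Alice 12, Hank 5, Dave 3. Dave has the fewest and is eliminated.
Round 2: Carol 17, Alice 12, Hank 5. Hank has the fewest and is eliminated.
Round 3: Carol 22, Alice 12. Carol has a majority.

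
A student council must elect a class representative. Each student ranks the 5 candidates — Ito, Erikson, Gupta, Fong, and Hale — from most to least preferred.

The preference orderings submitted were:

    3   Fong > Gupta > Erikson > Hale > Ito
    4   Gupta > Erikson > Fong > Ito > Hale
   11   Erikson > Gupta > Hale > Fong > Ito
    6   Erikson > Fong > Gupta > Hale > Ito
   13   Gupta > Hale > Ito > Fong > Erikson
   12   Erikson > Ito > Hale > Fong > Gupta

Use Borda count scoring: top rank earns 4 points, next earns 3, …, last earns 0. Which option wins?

Borda scores:
  Ito: 3·0 + 4·1 + 11·0 + 6·0 + 13·2 + 12·3 = 66
  Erikson: 3·2 + 4·3 + 11·4 + 6·4 + 13·0 + 12·4 = 134
  Gupta: 3·3 + 4·4 + 11·3 + 6·2 + 13·4 + 12·0 = 122
  Fong: 3·4 + 4·2 + 11·1 + 6·3 + 13·1 + 12·1 = 74
  Hale: 3·1 + 4·0 + 11·2 + 6·1 + 13·3 + 12·2 = 94
Erikson has the highest total.

Erikson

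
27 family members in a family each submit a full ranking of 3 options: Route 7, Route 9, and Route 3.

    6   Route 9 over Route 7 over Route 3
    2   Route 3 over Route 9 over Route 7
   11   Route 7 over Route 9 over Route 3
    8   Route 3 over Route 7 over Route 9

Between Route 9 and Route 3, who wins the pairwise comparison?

Ballots ranking Route 9 above Route 3: 6+11 = 17.
Ballots ranking Route 3 above Route 9: 2+8 = 10.
Route 9 wins the head-to-head, 17–10.

Route 9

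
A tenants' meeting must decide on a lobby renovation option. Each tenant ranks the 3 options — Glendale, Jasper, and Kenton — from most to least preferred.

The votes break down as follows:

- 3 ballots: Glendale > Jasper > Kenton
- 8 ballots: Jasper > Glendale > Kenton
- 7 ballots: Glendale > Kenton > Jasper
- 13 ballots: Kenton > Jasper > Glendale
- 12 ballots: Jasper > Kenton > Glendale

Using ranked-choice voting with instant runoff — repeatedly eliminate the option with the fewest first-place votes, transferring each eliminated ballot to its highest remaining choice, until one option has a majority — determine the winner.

Round 1: Jasper 20, Kenton 13, Glendale 10. Glendale has the fewest and is eliminated.
Round 2: Jasper 23, Kenton 20. Jasper has a majority.

Jasper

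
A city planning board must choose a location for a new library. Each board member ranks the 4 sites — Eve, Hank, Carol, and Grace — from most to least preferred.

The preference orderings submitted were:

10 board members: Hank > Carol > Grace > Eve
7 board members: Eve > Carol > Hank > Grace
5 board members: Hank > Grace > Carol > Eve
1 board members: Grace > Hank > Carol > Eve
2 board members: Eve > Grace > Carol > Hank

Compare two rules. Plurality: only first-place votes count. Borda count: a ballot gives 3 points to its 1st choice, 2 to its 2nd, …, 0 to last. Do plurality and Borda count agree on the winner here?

Yes

Plurality first-place counts: Eve 9, Hank 15, Carol 0, Grace 1 → Hank.
Borda totals: Eve 27, Hank 54, Carol 42, Grace 27 → Hank.
The two rules agree on Hank.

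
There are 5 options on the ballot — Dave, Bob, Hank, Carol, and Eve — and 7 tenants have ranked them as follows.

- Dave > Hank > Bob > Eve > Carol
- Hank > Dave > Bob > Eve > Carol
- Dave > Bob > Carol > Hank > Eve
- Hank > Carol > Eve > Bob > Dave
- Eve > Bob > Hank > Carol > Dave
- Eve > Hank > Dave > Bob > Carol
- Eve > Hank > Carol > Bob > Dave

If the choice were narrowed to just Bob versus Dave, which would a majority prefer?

Dave

Ballots ranking Bob above Dave: 3.
Ballots ranking Dave above Bob: 4.
Dave wins the head-to-head, 4–3.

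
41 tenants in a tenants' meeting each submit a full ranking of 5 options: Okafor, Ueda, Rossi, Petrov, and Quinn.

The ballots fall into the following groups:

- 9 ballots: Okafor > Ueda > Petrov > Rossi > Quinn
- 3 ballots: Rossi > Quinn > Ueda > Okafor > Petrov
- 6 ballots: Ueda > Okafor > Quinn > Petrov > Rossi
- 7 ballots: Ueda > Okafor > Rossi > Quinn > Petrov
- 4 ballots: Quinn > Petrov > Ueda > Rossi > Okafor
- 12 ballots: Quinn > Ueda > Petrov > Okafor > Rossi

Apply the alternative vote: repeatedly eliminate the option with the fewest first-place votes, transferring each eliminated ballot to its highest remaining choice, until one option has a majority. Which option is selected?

Round 1: Quinn 16, Ueda 13, Okafor 9, Rossi 3, Petrov 0. Petrov has the fewest and is eliminated.
Round 2: Quinn 16, Ueda 13, Okafor 9, Rossi 3. Rossi has the fewest and is eliminated.
Round 3: Quinn 19, Ueda 13, Okafor 9. Okafor has the fewest and is eliminated.
Round 4: Ueda 22, Quinn 19. Ueda has a majority.

Ueda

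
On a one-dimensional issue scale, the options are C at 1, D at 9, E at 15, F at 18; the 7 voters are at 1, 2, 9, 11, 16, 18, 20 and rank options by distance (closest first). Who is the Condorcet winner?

D

With single-peaked preferences on a line, the Condorcet winner is the candidate closest to the median voter.
The median voter (position 11) is closest to D at 9.
Check: D vs F — voters closer to D: 4 of 7.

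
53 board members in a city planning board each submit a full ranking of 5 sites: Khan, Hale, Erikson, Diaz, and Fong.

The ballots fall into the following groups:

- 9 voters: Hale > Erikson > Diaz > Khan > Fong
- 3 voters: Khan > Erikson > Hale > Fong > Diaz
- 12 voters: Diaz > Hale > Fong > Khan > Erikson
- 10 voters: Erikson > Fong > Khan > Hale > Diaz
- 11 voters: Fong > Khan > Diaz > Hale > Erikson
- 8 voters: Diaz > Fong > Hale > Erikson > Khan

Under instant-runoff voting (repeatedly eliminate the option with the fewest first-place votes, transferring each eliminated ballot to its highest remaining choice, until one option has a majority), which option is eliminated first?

Khan

Round 1: Diaz 20, Fong 11, Erikson 10, Hale 9, Khan 3. Khan has the fewest and is eliminated.
Round 2: Diaz 20, Erikson 13, Fong 11, Hale 9. Hale has the fewest and is eliminated.
Round 3: Erikson 22, Diaz 20, Fong 11. Fong has the fewest and is eliminated.
Round 4: Diaz 31, Erikson 22. Diaz has a majority.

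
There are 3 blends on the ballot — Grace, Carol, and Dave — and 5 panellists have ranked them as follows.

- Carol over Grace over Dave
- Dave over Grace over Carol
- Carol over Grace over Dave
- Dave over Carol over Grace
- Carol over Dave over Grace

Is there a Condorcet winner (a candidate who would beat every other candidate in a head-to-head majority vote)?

Yes

Head-to-head results (5 voters total):
Grace vs Carol: Carol wins 4–1.
Grace vs Dave: Dave wins 3–2.
Carol vs Dave: Carol wins 3–2.
Carol beats each rival — Grace (4–1), Dave (3–2) — so Carol is the Condorcet winner.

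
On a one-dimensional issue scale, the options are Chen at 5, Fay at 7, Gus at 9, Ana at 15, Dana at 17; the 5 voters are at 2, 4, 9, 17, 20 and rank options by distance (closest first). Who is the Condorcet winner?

Gus

With single-peaked preferences on a line, the Condorcet winner is the candidate closest to the median voter.
The median voter (position 9) is closest to Gus at 9.
Check: Gus vs Chen — voters closer to Gus: 3 of 5.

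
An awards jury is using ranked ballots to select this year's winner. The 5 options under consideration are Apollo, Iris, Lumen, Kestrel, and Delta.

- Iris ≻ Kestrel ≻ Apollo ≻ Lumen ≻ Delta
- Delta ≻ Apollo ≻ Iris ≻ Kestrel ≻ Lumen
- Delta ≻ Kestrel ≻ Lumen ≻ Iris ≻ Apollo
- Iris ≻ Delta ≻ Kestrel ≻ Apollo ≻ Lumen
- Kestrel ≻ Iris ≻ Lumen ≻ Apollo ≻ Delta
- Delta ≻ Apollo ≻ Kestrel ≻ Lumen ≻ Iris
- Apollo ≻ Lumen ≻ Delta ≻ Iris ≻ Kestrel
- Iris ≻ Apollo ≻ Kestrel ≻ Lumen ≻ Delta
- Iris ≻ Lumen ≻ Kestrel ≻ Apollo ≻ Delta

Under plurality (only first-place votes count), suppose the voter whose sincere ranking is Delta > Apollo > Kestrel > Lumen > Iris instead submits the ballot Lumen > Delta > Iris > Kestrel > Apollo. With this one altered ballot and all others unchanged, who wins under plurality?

First-place totals with the altered ballot: Apollo 1, Iris 4, Lumen 1, Kestrel 1, Delta 2.
The winner is unchanged: still Iris.

Iris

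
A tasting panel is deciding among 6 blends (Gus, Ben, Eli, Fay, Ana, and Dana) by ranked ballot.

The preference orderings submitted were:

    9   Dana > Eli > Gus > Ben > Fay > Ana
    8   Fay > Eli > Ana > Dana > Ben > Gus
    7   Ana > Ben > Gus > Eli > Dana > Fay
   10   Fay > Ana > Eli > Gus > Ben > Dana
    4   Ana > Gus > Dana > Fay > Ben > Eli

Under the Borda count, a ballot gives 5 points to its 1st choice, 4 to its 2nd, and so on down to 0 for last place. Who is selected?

Ana

Borda scores:
  Gus: 9·3 + 8·0 + 7·3 + 10·2 + 4·4 = 84
  Ben: 9·2 + 8·1 + 7·4 + 10·1 + 4·1 = 68
  Eli: 9·4 + 8·4 + 7·2 + 10·3 + 4·0 = 112
  Fay: 9·1 + 8·5 + 7·0 + 10·5 + 4·2 = 107
  Ana: 9·0 + 8·3 + 7·5 + 10·4 + 4·5 = 119
  Dana: 9·5 + 8·2 + 7·1 + 10·0 + 4·3 = 80
Ana has the highest total.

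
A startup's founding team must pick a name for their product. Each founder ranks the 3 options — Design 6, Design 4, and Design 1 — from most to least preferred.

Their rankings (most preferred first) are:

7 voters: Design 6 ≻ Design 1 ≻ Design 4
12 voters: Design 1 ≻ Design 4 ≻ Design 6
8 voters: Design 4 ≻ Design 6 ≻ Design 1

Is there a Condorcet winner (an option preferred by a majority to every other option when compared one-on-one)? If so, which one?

Head-to-head results (27 voters total):
Design 6 vs Design 4: Design 4 wins 20–7.
Design 6 vs Design 1: Design 6 wins 15–12.
Design 4 vs Design 1: Design 1 wins 19–8.
No candidate beats all others: Design 6 beats Design 1 beats Design 4 beats Design 6, a majority cycle.

None — there is no Condorcet winner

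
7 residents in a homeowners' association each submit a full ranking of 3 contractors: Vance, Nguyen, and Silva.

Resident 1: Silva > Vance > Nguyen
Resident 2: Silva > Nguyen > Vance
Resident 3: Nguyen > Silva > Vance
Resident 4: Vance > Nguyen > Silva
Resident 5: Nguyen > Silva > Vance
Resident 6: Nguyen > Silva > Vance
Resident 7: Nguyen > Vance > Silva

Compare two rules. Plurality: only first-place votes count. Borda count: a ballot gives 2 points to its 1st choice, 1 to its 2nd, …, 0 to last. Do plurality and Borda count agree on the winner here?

Yes

Plurality first-place counts: Vance 1, Nguyen 4, Silva 2 → Nguyen.
Borda totals: Vance 4, Nguyen 10, Silva 7 → Nguyen.
The two rules agree on Nguyen.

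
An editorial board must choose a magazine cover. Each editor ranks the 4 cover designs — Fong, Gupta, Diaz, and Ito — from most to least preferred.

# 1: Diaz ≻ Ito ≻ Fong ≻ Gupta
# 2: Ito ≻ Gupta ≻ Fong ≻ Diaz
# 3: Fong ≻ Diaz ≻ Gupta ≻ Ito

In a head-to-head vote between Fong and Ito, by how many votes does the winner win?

Ballots ranking Fong above Ito: 1.
Ballots ranking Ito above Fong: 2.
Ito wins 2–1, a margin of 1.

1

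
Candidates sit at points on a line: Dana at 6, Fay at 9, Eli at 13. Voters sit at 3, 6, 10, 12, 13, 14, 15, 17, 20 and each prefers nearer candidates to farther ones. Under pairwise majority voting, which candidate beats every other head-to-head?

Eli

With single-peaked preferences on a line, the Condorcet winner is the candidate closest to the median voter.
The median voter (position 13) is closest to Eli at 13.
Check: Eli vs Fay — voters closer to Eli: 6 of 9.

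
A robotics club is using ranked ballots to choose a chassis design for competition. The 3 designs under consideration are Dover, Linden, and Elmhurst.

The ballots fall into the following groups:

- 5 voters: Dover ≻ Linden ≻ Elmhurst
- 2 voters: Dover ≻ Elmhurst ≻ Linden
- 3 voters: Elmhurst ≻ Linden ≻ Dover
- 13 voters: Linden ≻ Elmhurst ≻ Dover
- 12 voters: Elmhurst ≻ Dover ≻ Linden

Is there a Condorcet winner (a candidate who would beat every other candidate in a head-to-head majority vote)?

No

Head-to-head results (35 voters total):
Dover vs Linden: Dover wins 19–16.
Dover vs Elmhurst: Elmhurst wins 28–7.
Linden vs Elmhurst: Linden wins 18–17.
No candidate beats all others: Dover beats Linden beats Elmhurst beats Dover, a majority cycle.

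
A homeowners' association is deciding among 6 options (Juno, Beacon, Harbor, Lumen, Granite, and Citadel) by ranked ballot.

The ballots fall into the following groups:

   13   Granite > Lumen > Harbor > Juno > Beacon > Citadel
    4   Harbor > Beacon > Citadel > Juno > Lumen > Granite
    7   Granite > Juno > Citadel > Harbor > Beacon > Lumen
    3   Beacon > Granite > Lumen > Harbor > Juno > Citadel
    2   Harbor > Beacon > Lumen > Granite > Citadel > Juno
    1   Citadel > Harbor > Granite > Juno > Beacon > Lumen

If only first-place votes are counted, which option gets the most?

Granite

First-place vote totals:
  Juno: 0
  Beacon: 3
  Harbor: 6
  Lumen: 0
  Granite: 20
  Citadel: 1
Granite has the most first-place votes.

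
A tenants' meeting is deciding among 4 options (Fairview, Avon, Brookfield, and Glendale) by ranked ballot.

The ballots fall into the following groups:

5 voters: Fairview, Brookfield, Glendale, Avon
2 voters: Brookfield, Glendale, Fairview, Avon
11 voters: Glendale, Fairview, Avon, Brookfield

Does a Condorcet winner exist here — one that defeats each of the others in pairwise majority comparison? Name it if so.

Glendale

Head-to-head results (18 voters total):
Fairview vs Avon: Fairview wins 18–0.
Fairview vs Brookfield: Fairview wins 16–2.
Fairview vs Glendale: Glendale wins 13–5.
Avon vs Brookfield: Avon wins 11–7.
Avon vs Glendale: Glendale wins 18–0.
Brookfield vs Glendale: Glendale wins 11–7.
Glendale beats each rival — Fairview (13–5), Avon (18–0), Brookfield (11–7) — so Glendale is the Condorcet winner.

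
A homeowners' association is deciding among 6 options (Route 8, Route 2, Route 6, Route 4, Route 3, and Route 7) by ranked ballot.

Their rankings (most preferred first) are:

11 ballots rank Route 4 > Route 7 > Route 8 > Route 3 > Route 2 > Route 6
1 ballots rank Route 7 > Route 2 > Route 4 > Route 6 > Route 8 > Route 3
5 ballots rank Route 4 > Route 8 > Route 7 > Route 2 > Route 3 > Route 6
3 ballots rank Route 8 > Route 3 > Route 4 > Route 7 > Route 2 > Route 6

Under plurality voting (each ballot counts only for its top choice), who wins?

Route 4

First-place vote totals:
  Route 8: 3
  Route 2: 0
  Route 6: 0
  Route 4: 16
  Route 3: 0
  Route 7: 1
Route 4 has the most first-place votes.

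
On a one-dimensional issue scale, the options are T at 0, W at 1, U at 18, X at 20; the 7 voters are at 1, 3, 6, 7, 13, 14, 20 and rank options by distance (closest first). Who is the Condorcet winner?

W

With single-peaked preferences on a line, the Condorcet winner is the candidate closest to the median voter.
The median voter (position 7) is closest to W at 1.
Check: W vs X — voters closer to W: 4 of 7.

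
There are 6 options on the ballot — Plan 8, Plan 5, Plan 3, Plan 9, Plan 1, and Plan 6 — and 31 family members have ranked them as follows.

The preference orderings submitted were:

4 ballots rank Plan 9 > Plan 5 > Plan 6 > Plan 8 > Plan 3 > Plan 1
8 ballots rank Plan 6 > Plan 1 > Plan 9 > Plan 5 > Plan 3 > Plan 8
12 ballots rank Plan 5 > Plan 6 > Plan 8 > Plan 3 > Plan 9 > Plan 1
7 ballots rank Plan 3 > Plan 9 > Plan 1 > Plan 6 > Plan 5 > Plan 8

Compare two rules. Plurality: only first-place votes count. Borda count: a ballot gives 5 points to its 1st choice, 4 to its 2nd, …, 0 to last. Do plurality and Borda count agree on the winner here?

No

Plurality first-place counts: Plan 8 0, Plan 5 12, Plan 3 7, Plan 9 4, Plan 1 0, Plan 6 8 → Plan 5.
Borda totals: Plan 8 44, Plan 5 99, Plan 3 71, Plan 9 84, Plan 1 53, Plan 6 114 → Plan 6.
The two rules disagree: plurality picks Plan 5, Borda picks Plan 6.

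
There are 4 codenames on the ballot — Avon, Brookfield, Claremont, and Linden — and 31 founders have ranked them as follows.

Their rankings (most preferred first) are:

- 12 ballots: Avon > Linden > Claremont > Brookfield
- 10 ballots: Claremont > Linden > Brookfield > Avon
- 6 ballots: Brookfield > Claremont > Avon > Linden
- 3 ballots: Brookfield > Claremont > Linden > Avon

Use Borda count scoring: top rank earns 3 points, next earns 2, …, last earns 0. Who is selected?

Claremont

Borda scores:
  Avon: 12·3 + 10·0 + 6·1 + 3·0 = 42
  Brookfield: 12·0 + 10·1 + 6·3 + 3·3 = 37
  Claremont: 12·1 + 10·3 + 6·2 + 3·2 = 60
  Linden: 12·2 + 10·2 + 6·0 + 3·1 = 47
Claremont has the highest total.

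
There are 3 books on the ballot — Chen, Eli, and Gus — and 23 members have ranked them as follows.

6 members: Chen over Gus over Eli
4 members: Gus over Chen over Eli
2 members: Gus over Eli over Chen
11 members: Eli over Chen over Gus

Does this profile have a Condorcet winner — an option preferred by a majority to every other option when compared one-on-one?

Head-to-head results (23 voters total):
Chen vs Eli: Eli wins 13–10.
Chen vs Gus: Chen wins 17–6.
Eli vs Gus: Gus wins 12–11.
No candidate beats all others: Chen beats Gus beats Eli beats Chen, a majority cycle.

No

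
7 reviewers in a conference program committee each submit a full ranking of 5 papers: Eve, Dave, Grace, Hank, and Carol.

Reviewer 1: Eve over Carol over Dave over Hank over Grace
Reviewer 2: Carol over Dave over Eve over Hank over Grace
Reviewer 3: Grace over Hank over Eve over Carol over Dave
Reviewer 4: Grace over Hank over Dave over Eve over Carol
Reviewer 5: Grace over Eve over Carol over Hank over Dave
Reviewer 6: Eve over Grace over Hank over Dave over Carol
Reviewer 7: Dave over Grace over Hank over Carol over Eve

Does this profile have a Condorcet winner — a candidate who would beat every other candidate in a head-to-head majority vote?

Head-to-head results (7 voters total):
Eve vs Dave: Eve wins 4–3.
Eve vs Grace: Grace wins 4–3.
Eve vs Hank: Eve wins 4–3.
Eve vs Carol: Eve wins 5–2.
Dave vs Grace: Grace wins 4–3.
Dave vs Hank: Hank wins 4–3.
Dave vs Carol: Carol wins 4–3.
Grace vs Hank: Grace wins 5–2.
Grace vs Carol: Grace wins 5–2.
Hank vs Carol: Hank wins 4–3.
Grace beats each rival — Eve (4–3), Dave (4–3), Hank (5–2), Carol (5–2) — so Grace is the Condorcet winner.

Yes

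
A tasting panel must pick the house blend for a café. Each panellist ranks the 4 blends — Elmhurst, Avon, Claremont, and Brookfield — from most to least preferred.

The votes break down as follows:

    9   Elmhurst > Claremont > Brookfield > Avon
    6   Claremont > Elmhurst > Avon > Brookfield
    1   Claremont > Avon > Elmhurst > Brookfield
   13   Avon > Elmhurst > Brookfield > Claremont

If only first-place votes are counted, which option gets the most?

First-place vote totals:
  Elmhurst: 9
  Avon: 13
  Claremont: 7
  Brookfield: 0
Avon has the most first-place votes.

Avon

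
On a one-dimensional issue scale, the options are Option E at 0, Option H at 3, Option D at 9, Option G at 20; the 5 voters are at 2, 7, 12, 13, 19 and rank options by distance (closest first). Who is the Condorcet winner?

With single-peaked preferences on a line, the Condorcet winner is the candidate closest to the median voter.
The median voter (position 12) is closest to Option D at 9.
Check: Option D vs Option H — voters closer to Option D: 4 of 5.

Option D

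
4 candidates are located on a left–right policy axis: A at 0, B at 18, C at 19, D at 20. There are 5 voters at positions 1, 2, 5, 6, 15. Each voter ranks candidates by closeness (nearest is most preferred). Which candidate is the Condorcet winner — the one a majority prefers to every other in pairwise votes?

A

With single-peaked preferences on a line, the Condorcet winner is the candidate closest to the median voter.
The median voter (position 5) is closest to A at 0.
Check: A vs C — voters closer to A: 4 of 5.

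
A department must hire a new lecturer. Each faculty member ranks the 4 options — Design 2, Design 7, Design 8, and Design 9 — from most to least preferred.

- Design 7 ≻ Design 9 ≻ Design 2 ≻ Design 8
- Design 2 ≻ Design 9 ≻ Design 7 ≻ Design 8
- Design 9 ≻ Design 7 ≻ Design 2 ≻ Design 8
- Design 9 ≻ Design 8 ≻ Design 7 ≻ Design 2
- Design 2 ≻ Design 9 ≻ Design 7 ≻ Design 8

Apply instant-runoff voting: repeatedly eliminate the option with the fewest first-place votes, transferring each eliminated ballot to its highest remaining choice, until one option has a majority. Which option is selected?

Round 1: Design 2 2, Design 9 2, Design 7 1, Design 8 0. Design 8 has the fewest and is eliminated.
Round 2: Design 2 2, Design 9 2, Design 7 1. Design 7 has the fewest and is eliminated.
Round 3: Design 9 3, Design 2 2. Design 9 has a majority.

Design 9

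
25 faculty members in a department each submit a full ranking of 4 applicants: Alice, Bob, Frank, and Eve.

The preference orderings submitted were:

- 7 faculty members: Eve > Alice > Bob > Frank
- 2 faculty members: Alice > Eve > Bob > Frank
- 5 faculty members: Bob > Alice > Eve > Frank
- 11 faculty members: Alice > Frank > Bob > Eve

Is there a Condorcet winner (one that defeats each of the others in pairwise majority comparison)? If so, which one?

Head-to-head results (25 voters total):
Alice vs Bob: Alice wins 20–5.
Alice vs Frank: Alice wins 25–0.
Alice vs Eve: Alice wins 18–7.
Bob vs Frank: Bob wins 14–11.
Bob vs Eve: Bob wins 16–9.
Frank vs Eve: Eve wins 14–11.
Alice beats each rival — Bob (20–5), Frank (25–0), Eve (18–7) — so Alice is the Condorcet winner.

Alice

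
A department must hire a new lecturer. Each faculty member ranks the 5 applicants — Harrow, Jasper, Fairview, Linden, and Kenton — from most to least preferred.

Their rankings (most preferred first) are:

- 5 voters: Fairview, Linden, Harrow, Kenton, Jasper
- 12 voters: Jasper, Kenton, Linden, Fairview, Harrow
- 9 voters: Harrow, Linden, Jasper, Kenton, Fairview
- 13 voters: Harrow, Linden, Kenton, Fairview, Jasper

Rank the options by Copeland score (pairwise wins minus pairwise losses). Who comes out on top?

Harrow

Pairwise results:
  Harrow vs Jasper: Harrow wins 27–12.
  Harrow vs Fairview: Harrow wins 22–17.
  Harrow vs Linden: Harrow wins 22–17.
  Harrow vs Kenton: Harrow wins 27–12.
  Jasper vs Fairview: Jasper wins 21–18.
  Jasper vs Linden: Linden wins 27–12.
  Jasper vs Kenton: Jasper wins 21–18.
  Fairview vs Linden: Linden wins 34–5.
  Fairview vs Kenton: Kenton wins 34–5.
  Linden vs Kenton: Linden wins 27–12.
Copeland scores (wins − losses):
  Harrow: 4 − 0 = 4
  Jasper: 2 − 2 = 0
  Fairview: 0 − 4 = -4
  Linden: 3 − 1 = 2
  Kenton: 1 − 3 = -2
Harrow has the best Copeland score.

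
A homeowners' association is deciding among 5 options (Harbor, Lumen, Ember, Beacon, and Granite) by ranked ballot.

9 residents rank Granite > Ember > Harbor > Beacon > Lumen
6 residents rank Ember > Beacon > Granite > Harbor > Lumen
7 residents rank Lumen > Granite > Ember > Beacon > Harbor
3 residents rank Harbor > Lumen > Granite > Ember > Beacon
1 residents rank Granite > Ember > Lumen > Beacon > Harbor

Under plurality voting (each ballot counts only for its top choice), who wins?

Granite

First-place vote totals:
  Harbor: 3
  Lumen: 7
  Ember: 6
  Beacon: 0
  Granite: 10
Granite has the most first-place votes.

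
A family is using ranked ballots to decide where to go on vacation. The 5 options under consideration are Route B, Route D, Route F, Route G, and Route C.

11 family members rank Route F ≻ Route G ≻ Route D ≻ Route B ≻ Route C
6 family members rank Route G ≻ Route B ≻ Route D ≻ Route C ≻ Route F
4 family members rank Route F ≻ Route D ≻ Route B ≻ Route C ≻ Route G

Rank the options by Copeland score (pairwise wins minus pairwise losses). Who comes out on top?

Route F

Pairwise results:
  Route B vs Route D: Route D wins 15–6.
  Route B vs Route F: Route F wins 15–6.
  Route B vs Route G: Route G wins 17–4.
  Route B vs Route C: Route B wins 21–0.
  Route D vs Route F: Route F wins 15–6.
  Route D vs Route G: Route G wins 17–4.
  Route D vs Route C: Route D wins 21–0.
  Route F vs Route G: Route F wins 15–6.
  Route F vs Route C: Route F wins 15–6.
  Route G vs Route C: Route G wins 17–4.
Copeland scores (wins − losses):
  Route B: 1 − 3 = -2
  Route D: 2 − 2 = 0
  Route F: 4 − 0 = 4
  Route G: 3 − 1 = 2
  Route C: 0 − 4 = -4
Route F has the best Copeland score.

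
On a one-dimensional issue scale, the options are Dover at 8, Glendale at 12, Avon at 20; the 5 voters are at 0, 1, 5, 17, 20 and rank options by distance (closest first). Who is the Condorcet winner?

With single-peaked preferences on a line, the Condorcet winner is the candidate closest to the median voter.
The median voter (position 5) is closest to Dover at 8.
Check: Dover vs Avon — voters closer to Dover: 3 of 5.

Dover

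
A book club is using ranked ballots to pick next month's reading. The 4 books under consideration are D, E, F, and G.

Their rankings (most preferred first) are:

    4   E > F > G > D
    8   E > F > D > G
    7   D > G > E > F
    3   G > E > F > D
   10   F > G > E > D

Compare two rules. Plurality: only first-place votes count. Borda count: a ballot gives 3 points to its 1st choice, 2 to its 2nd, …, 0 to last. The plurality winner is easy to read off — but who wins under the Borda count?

E

Plurality first-place counts: D 7, E 12, F 10, G 3 → E.
Borda totals: D 29, E 59, F 57, G 47 → E.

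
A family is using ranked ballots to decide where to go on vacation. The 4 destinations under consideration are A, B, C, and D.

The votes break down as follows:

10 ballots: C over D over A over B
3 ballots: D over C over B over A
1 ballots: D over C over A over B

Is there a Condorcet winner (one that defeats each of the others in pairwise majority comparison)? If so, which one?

Head-to-head results (14 voters total):
A vs B: A wins 11–3.
A vs C: C wins 14–0.
A vs D: D wins 14–0.
B vs C: C wins 14–0.
B vs D: D wins 14–0.
C vs D: C wins 10–4.
C beats each rival — A (14–0), B (14–0), D (10–4) — so C is the Condorcet winner.

C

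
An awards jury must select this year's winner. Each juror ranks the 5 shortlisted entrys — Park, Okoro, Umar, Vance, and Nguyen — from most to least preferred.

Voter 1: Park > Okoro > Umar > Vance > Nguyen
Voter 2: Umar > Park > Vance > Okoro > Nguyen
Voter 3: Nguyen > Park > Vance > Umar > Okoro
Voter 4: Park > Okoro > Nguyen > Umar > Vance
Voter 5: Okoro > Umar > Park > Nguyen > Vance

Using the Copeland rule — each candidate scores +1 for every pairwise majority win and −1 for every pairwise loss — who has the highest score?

Pairwise results:
  Park vs Okoro: Park wins 4–1.
  Park vs Umar: Park wins 3–2.
  Park vs Vance: Park wins 5–0.
  Park vs Nguyen: Park wins 4–1.
  Okoro vs Umar: Okoro wins 3–2.
  Okoro vs Vance: Okoro wins 3–2.
  Okoro vs Nguyen: Okoro wins 4–1.
  Umar vs Vance: Umar wins 4–1.
  Umar vs Nguyen: Umar wins 3–2.
  Vance vs Nguyen: Nguyen wins 3–2.
Copeland scores (wins − losses):
  Park: 4 − 0 = 4
  Okoro: 3 − 1 = 2
  Umar: 2 − 2 = 0
  Vance: 0 − 4 = -4
  Nguyen: 1 − 3 = -2
Park has the best Copeland score.

Park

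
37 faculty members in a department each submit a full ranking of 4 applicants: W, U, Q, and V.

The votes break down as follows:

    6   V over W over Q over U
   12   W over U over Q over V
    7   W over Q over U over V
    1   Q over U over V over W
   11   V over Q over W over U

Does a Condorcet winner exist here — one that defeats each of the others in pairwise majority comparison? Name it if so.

Head-to-head results (37 voters total):
W vs U: W wins 36–1.
W vs Q: W wins 25–12.
W vs V: W wins 19–18.
U vs Q: Q wins 25–12.
U vs V: U wins 20–17.
Q vs V: Q wins 20–17.
W beats each rival — U (36–1), Q (25–12), V (19–18) — so W is the Condorcet winner.

W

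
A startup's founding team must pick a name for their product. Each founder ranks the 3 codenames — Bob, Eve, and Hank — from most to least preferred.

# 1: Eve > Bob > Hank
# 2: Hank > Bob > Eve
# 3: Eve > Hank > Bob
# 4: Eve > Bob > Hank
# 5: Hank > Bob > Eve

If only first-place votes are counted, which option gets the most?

Eve

First-place vote totals:
  Bob: 0
  Eve: 3
  Hank: 2
Eve has the most first-place votes.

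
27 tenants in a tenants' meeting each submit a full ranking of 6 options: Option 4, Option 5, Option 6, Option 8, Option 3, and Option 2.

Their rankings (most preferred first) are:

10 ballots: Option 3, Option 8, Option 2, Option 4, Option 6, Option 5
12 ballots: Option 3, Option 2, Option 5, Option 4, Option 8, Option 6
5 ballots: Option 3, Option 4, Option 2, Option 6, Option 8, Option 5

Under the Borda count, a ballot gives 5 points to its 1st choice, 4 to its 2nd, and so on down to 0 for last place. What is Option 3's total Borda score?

135

Borda scores:
  Option 4: 10·2 + 12·2 + 5·4 = 64
  Option 5: 10·0 + 12·3 + 5·0 = 36
  Option 6: 10·1 + 12·0 + 5·2 = 20
  Option 8: 10·4 + 12·1 + 5·1 = 57
  Option 3: 10·5 + 12·5 + 5·5 = 135
  Option 2: 10·3 + 12·4 + 5·3 = 93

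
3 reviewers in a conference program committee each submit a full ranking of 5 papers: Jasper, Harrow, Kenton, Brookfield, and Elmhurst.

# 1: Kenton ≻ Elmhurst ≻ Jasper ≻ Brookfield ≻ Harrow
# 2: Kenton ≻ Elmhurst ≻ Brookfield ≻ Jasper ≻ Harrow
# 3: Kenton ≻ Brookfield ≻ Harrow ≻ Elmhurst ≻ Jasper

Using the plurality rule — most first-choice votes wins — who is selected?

Kenton

First-place vote totals:
  Jasper: 0
  Harrow: 0
  Kenton: 3
  Brookfield: 0
  Elmhurst: 0
Kenton has the most first-place votes.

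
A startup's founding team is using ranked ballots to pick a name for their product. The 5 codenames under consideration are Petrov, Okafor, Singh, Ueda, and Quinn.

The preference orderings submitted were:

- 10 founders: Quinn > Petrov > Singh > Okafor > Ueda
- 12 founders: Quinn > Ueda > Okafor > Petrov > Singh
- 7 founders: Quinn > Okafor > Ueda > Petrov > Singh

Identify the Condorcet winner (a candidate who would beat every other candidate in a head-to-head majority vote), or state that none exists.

Head-to-head results (29 voters total):
Petrov vs Okafor: Okafor wins 19–10.
Petrov vs Singh: Petrov wins 29–0.
Petrov vs Ueda: Ueda wins 19–10.
Petrov vs Quinn: Quinn wins 29–0.
Okafor vs Singh: Okafor wins 19–10.
Okafor vs Ueda: Okafor wins 17–12.
Okafor vs Quinn: Quinn wins 29–0.
Singh vs Ueda: Ueda wins 19–10.
Singh vs Quinn: Quinn wins 29–0.
Ueda vs Quinn: Quinn wins 29–0.
Quinn beats each rival — Petrov (29–0), Okafor (29–0), Singh (29–0), Ueda (29–0) — so Quinn is the Condorcet winner.

Quinn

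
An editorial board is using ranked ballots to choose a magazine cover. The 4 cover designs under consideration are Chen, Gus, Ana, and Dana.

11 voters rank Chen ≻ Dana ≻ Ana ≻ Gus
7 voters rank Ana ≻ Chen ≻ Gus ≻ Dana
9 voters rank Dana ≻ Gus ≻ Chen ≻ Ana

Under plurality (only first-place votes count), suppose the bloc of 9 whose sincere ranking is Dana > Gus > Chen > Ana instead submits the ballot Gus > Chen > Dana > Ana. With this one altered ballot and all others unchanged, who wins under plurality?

First-place totals with the altered ballot: Chen 11, Gus 9, Ana 7, Dana 0.
The winner is unchanged: still Chen.

Chen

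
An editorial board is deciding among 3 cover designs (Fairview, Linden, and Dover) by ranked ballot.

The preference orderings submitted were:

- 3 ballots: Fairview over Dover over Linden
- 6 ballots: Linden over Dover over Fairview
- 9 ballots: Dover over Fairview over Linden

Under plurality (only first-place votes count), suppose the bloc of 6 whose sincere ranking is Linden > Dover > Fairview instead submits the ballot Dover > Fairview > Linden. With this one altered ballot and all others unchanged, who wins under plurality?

First-place totals with the altered ballot: Fairview 3, Linden 0, Dover 15.
The winner is unchanged: still Dover.

Dover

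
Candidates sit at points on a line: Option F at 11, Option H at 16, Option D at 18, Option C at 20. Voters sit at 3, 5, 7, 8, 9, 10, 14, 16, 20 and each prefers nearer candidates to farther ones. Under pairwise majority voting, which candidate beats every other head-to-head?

With single-peaked preferences on a line, the Condorcet winner is the candidate closest to the median voter.
The median voter (position 9) is closest to Option F at 11.
Check: Option F vs Option H — voters closer to Option F: 6 of 9.

Option F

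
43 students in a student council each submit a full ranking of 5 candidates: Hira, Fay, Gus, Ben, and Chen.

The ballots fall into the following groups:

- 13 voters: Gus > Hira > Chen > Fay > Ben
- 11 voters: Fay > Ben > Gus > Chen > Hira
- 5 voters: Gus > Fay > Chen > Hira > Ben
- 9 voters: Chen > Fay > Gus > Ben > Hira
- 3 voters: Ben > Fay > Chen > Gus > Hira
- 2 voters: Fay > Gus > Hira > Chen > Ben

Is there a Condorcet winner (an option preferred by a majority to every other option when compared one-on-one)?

No

Head-to-head results (43 voters total):
Hira vs Fay: Fay wins 30–13.
Hira vs Gus: Gus wins 43–0.
Hira vs Ben: Ben wins 23–20.
Hira vs Chen: Chen wins 28–15.
Fay vs Gus: Fay wins 25–18.
Fay vs Ben: Fay wins 40–3.
Fay vs Chen: Chen wins 22–21.
Gus vs Ben: Gus wins 29–14.
Gus vs Chen: Gus wins 31–12.
Ben vs Chen: Chen wins 29–14.
No candidate beats all others: Fay beats Gus beats Chen beats Fay, a majority cycle.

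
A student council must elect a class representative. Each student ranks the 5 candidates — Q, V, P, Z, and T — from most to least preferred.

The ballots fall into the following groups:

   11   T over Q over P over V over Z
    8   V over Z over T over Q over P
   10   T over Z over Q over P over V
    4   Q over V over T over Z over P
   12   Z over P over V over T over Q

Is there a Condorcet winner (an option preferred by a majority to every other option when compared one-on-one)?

Head-to-head results (45 voters total):
Q vs V: Q wins 25–20.
Q vs P: Q wins 33–12.
Q vs Z: Z wins 30–15.
Q vs T: T wins 41–4.
V vs P: P wins 33–12.
V vs Z: V wins 23–22.
V vs T: V wins 24–21.
P vs Z: Z wins 34–11.
P vs T: T wins 33–12.
Z vs T: T wins 25–20.
No candidate beats all others: Q beats V beats Z beats Q, a majority cycle.

No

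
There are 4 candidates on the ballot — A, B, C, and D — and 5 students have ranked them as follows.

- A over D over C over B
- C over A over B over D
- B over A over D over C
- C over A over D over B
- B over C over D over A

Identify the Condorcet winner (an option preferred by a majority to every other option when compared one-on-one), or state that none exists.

Head-to-head results (5 voters total):
A vs B: A wins 3–2.
A vs C: C wins 3–2.
A vs D: A wins 4–1.
B vs C: C wins 3–2.
B vs D: B wins 3–2.
C vs D: C wins 3–2.
C beats each rival — A (3–2), B (3–2), D (3–2) — so C is the Condorcet winner.

C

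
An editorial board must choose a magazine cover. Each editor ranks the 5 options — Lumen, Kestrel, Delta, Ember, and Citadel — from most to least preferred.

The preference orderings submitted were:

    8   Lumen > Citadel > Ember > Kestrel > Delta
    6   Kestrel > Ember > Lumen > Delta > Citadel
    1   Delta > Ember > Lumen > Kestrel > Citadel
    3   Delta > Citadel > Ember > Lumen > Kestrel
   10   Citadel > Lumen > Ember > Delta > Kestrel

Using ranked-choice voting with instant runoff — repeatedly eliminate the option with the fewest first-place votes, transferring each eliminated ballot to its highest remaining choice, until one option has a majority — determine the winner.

Lumen

Round 1: Citadel 10, Lumen 8, Kestrel 6, Delta 4, Ember 0. Ember has the fewest and is eliminated.
Round 2: Citadel 10, Lumen 8, Kestrel 6, Delta 4. Delta has the fewest and is eliminated.
Round 3: Citadel 13, Lumen 9, Kestrel 6. Kestrel has the fewest and is eliminated.
Round 4: Lumen 15, Citadel 13. Lumen has a majority.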